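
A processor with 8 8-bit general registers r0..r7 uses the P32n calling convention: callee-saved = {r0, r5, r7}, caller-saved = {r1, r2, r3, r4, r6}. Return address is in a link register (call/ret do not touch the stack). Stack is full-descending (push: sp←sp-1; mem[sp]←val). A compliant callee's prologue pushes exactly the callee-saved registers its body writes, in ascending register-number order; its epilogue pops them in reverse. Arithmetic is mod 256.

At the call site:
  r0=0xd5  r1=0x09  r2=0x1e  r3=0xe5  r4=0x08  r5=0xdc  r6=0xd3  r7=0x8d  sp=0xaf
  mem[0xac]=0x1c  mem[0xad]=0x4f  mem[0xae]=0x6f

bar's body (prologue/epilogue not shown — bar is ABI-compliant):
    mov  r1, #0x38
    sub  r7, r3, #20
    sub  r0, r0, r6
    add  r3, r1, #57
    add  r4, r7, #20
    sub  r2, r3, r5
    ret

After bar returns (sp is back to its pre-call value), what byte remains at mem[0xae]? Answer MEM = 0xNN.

MEM = 0xd5

prologue: push r0 → mem[0xae]=0xd5, sp=0xae
prologue: push r7 → mem[0xad]=0x8d, sp=0xad
body[0] mov  r1, #0x38 → r1=0x38
body[1] sub  r7, r3, #20 → r7=0xd1
body[2] sub  r0, r0, r6 → r0=0x02
body[3] add  r3, r1, #57 → r3=0x71
body[4] add  r4, r7, #20 → r4=0xe5
body[5] sub  r2, r3, r5 → r2=0x95
epilogue: pop r7=0x8d, sp=0xae
epilogue: pop r0=0xd5, sp=0xaf
prologue pushed ['r0', 'r7'] at ['0xae', '0xad']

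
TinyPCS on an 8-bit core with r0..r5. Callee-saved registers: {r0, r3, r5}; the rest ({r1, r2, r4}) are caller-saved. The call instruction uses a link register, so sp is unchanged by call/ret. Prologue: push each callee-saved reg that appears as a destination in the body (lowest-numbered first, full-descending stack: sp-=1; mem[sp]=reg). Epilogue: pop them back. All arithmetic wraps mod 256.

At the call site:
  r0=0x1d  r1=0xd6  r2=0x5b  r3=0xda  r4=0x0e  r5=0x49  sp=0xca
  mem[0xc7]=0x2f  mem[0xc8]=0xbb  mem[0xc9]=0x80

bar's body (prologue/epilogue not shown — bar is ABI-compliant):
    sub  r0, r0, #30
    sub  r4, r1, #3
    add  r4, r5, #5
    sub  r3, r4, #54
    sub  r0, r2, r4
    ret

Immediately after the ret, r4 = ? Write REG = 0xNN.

prologue: push r0 → mem[0xc9]=0x1d, sp=0xc9
prologue: push r3 → mem[0xc8]=0xda, sp=0xc8
body[0] sub  r0, r0, #30 → r0=0xff
body[1] sub  r4, r1, #3 → r4=0xd3
body[2] add  r4, r5, #5 → r4=0x4e
body[3] sub  r3, r4, #54 → r3=0x18
body[4] sub  r0, r2, r4 → r0=0x0d
epilogue: pop r3=0xda, sp=0xc9
epilogue: pop r0=0x1d, sp=0xca
r4 is caller-saved → body value

REG = 0x4e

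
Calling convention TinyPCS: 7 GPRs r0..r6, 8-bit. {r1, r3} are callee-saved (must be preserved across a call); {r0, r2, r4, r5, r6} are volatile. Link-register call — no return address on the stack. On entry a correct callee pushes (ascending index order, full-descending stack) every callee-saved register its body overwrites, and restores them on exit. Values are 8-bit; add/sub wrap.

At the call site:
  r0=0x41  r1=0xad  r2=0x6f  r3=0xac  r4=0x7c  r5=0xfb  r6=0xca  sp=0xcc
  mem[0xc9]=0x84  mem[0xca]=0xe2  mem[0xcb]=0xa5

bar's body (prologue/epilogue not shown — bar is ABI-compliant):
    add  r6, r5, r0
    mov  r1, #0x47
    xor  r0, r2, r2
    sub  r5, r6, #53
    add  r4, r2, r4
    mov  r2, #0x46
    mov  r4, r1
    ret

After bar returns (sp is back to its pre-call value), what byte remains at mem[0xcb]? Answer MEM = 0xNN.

prologue: push r1 → mem[0xcb]=0xad, sp=0xcb
body[0] add  r6, r5, r0 → r6=0x3c
body[1] mov  r1, #0x47 → r1=0x47
body[2] xor  r0, r2, r2 → r0=0x00
body[3] sub  r5, r6, #53 → r5=0x07
body[4] add  r4, r2, r4 → r4=0xeb
body[5] mov  r2, #0x46 → r2=0x46
body[6] mov  r4, r1 → r4=0x47
epilogue: pop r1=0xad, sp=0xcc
prologue pushed ['r1'] at ['0xcb']

MEM = 0xad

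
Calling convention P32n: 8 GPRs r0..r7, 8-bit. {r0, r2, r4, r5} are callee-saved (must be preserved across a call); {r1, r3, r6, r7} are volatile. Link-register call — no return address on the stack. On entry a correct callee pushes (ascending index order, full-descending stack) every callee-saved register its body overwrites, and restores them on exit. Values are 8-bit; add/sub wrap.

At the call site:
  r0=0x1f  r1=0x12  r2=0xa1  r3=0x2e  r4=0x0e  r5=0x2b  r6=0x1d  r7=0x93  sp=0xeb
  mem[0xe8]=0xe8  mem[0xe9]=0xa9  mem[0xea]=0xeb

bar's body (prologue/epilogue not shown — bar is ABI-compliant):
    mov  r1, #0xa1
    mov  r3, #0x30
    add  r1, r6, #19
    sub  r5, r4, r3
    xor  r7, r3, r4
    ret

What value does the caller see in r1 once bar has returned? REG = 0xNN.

REG = 0x30

prologue: push r5 -> mem[0xea]=0x2b, sp=0xea
body[0] mov  r1, #0xa1 -> r1=0xa1
body[1] mov  r3, #0x30 -> r3=0x30
body[2] add  r1, r6, #19 -> r1=0x30
body[3] sub  r5, r4, r3 -> r5=0xde
body[4] xor  r7, r3, r4 -> r7=0x3e
epilogue: pop r5=0x2b, sp=0xeb
r1 is caller-saved -> body value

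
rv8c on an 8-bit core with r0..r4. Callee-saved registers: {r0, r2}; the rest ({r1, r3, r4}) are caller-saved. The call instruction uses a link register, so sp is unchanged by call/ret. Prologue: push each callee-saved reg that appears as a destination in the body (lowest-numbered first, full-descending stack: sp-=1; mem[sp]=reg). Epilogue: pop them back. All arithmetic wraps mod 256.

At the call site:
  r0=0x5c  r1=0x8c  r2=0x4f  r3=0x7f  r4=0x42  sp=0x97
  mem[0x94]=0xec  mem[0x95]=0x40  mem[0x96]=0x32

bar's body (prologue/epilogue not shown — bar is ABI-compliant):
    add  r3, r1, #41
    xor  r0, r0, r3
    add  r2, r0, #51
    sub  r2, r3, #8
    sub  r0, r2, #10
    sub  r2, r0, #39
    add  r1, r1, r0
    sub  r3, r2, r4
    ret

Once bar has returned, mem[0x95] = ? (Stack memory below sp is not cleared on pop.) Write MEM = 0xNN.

prologue: push r0 -> mem[0x96]=0x5c, sp=0x96
prologue: push r2 -> mem[0x95]=0x4f, sp=0x95
body[0] add  r3, r1, #41 -> r3=0xb5
body[1] xor  r0, r0, r3 -> r0=0xe9
body[2] add  r2, r0, #51 -> r2=0x1c
body[3] sub  r2, r3, #8 -> r2=0xad
body[4] sub  r0, r2, #10 -> r0=0xa3
body[5] sub  r2, r0, #39 -> r2=0x7c
body[6] add  r1, r1, r0 -> r1=0x2f
body[7] sub  r3, r2, r4 -> r3=0x3a
epilogue: pop r2=0x4f, sp=0x96
epilogue: pop r0=0x5c, sp=0x97
prologue pushed ['r0', 'r2'] at ['0x96', '0x95']

MEM = 0x4f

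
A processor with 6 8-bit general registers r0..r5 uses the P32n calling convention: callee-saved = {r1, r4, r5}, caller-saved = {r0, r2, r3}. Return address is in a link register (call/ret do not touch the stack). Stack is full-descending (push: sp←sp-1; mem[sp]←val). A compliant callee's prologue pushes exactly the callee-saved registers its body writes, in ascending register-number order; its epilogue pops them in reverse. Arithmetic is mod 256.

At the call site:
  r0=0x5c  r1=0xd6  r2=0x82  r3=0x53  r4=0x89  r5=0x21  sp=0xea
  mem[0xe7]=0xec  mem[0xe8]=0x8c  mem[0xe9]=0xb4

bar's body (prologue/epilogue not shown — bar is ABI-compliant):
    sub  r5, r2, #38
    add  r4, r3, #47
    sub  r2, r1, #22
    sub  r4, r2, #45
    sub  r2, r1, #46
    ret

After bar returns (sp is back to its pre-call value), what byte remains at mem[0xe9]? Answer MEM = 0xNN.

MEM = 0x89

prologue: push r4 -> mem[0xe9]=0x89, sp=0xe9
prologue: push r5 -> mem[0xe8]=0x21, sp=0xe8
body[0] sub  r5, r2, #38 -> r5=0x5c
body[1] add  r4, r3, #47 -> r4=0x82
body[2] sub  r2, r1, #22 -> r2=0xc0
body[3] sub  r4, r2, #45 -> r4=0x93
body[4] sub  r2, r1, #46 -> r2=0xa8
epilogue: pop r5=0x21, sp=0xe9
epilogue: pop r4=0x89, sp=0xea
prologue pushed ['r4', 'r5'] at ['0xe9', '0xe8']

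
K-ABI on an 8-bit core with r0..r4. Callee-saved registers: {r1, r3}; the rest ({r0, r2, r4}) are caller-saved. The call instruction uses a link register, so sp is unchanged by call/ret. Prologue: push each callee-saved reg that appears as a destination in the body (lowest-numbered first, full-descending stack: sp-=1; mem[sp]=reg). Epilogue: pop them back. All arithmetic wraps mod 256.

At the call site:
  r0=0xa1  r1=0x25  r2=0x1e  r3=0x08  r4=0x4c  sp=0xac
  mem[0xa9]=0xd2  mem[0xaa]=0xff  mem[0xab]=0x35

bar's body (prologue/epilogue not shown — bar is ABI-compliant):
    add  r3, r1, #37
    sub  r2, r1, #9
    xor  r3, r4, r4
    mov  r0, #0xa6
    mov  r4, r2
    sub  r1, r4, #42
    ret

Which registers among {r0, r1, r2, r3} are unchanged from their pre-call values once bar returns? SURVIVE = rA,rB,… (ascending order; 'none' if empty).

SURVIVE = r1,r3

prologue: push r1 → mem[0xab]=0x25, sp=0xab
prologue: push r3 → mem[0xaa]=0x08, sp=0xaa
body[0] add  r3, r1, #37 → r3=0x4a
body[1] sub  r2, r1, #9 → r2=0x1c
body[2] xor  r3, r4, r4 → r3=0x00
body[3] mov  r0, #0xa6 → r0=0xa6
body[4] mov  r4, r2 → r4=0x1c
body[5] sub  r1, r4, #42 → r1=0xf2
epilogue: pop r3=0x08, sp=0xab
epilogue: pop r1=0x25, sp=0xac
r0: caller-saved, written=True
r1: callee-saved, written=True
r2: caller-saved, written=True
r3: callee-saved, written=True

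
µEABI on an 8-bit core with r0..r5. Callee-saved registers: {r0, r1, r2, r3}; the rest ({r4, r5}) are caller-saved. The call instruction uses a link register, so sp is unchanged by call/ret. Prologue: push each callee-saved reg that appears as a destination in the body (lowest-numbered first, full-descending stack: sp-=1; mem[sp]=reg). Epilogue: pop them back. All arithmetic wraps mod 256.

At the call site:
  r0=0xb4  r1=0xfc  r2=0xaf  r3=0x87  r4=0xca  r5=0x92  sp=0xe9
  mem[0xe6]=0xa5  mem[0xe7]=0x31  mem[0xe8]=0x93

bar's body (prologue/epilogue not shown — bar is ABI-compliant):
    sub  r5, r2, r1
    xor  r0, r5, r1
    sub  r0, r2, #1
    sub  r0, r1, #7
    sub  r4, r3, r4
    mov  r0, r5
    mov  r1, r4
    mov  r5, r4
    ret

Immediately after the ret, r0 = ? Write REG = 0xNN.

prologue: push r0 → mem[0xe8]=0xb4, sp=0xe8
prologue: push r1 → mem[0xe7]=0xfc, sp=0xe7
body[0] sub  r5, r2, r1 → r5=0xb3
body[1] xor  r0, r5, r1 → r0=0x4f
body[2] sub  r0, r2, #1 → r0=0xae
body[3] sub  r0, r1, #7 → r0=0xf5
body[4] sub  r4, r3, r4 → r4=0xbd
body[5] mov  r0, r5 → r0=0xb3
body[6] mov  r1, r4 → r1=0xbd
body[7] mov  r5, r4 → r5=0xbd
epilogue: pop r1=0xfc, sp=0xe8
epilogue: pop r0=0xb4, sp=0xe9
r0 is callee-saved → restored

REG = 0xb4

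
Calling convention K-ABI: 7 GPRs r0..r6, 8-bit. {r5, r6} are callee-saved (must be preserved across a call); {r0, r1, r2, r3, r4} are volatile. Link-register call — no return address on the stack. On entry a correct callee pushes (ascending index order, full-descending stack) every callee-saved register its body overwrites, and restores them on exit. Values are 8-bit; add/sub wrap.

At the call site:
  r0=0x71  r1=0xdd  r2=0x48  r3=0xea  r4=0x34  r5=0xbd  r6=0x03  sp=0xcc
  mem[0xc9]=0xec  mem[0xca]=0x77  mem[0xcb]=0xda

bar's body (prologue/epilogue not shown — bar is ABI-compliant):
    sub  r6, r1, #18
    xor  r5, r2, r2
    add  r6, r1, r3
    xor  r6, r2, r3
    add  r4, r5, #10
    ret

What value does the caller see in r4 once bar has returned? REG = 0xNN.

REG = 0x0a

prologue: push r5 → mem[0xcb]=0xbd, sp=0xcb
prologue: push r6 → mem[0xca]=0x03, sp=0xca
body[0] sub  r6, r1, #18 → r6=0xcb
body[1] xor  r5, r2, r2 → r5=0x00
body[2] add  r6, r1, r3 → r6=0xc7
body[3] xor  r6, r2, r3 → r6=0xa2
body[4] add  r4, r5, #10 → r4=0x0a
epilogue: pop r6=0x03, sp=0xcb
epilogue: pop r5=0xbd, sp=0xcc
r4 is caller-saved → body value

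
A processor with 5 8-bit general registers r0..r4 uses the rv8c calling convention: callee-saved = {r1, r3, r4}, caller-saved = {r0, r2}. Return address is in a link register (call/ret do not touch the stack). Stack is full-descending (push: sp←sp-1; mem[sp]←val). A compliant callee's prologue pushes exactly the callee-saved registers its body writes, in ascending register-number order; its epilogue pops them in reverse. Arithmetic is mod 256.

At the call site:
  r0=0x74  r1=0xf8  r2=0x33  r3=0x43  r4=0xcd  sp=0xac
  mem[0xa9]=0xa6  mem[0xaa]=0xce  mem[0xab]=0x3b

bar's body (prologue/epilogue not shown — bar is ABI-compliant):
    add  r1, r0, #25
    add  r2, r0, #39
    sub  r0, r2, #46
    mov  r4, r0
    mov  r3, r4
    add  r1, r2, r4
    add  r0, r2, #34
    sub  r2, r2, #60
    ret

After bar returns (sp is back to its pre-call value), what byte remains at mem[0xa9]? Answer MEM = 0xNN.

prologue: push r1 → mem[0xab]=0xf8, sp=0xab
prologue: push r3 → mem[0xaa]=0x43, sp=0xaa
prologue: push r4 → mem[0xa9]=0xcd, sp=0xa9
body[0] add  r1, r0, #25 → r1=0x8d
body[1] add  r2, r0, #39 → r2=0x9b
body[2] sub  r0, r2, #46 → r0=0x6d
body[3] mov  r4, r0 → r4=0x6d
body[4] mov  r3, r4 → r3=0x6d
body[5] add  r1, r2, r4 → r1=0x08
body[6] add  r0, r2, #34 → r0=0xbd
body[7] sub  r2, r2, #60 → r2=0x5f
epilogue: pop r4=0xcd, sp=0xaa
epilogue: pop r3=0x43, sp=0xab
epilogue: pop r1=0xf8, sp=0xac
prologue pushed ['r1', 'r3', 'r4'] at ['0xab', '0xaa', '0xa9']

MEM = 0xcd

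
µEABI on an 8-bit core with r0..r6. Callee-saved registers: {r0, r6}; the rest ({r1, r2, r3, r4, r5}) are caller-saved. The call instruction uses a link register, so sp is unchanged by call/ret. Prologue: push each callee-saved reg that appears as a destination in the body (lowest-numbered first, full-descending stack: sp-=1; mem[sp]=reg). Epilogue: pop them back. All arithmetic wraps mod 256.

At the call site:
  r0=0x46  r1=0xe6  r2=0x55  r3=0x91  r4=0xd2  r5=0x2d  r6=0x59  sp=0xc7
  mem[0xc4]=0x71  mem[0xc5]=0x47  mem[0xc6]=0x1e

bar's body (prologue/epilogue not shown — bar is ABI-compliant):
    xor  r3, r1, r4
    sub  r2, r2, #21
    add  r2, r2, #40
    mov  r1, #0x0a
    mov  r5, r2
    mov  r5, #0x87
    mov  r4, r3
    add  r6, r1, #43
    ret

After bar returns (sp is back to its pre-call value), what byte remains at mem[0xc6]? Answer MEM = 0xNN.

MEM = 0x59

prologue: push r6 -> mem[0xc6]=0x59, sp=0xc6
body[0] xor  r3, r1, r4 -> r3=0x34
body[1] sub  r2, r2, #21 -> r2=0x40
body[2] add  r2, r2, #40 -> r2=0x68
body[3] mov  r1, #0x0a -> r1=0x0a
body[4] mov  r5, r2 -> r5=0x68
body[5] mov  r5, #0x87 -> r5=0x87
body[6] mov  r4, r3 -> r4=0x34
body[7] add  r6, r1, #43 -> r6=0x35
epilogue: pop r6=0x59, sp=0xc7
prologue pushed ['r6'] at ['0xc6']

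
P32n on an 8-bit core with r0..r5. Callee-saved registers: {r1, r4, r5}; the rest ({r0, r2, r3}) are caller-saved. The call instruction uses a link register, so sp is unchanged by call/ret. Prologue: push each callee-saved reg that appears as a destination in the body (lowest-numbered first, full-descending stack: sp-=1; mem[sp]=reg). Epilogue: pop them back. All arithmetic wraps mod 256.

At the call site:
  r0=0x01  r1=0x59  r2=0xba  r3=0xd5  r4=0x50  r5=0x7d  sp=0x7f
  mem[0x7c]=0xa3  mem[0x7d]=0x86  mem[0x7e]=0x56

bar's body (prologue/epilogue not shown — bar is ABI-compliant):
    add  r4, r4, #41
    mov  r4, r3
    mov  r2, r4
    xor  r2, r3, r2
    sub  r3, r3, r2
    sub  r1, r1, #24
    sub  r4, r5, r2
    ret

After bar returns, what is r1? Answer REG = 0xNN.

REG = 0x59

prologue: push r1 → mem[0x7e]=0x59, sp=0x7e
prologue: push r4 → mem[0x7d]=0x50, sp=0x7d
body[0] add  r4, r4, #41 → r4=0x79
body[1] mov  r4, r3 → r4=0xd5
body[2] mov  r2, r4 → r2=0xd5
body[3] xor  r2, r3, r2 → r2=0x00
body[4] sub  r3, r3, r2 → r3=0xd5
body[5] sub  r1, r1, #24 → r1=0x41
body[6] sub  r4, r5, r2 → r4=0x7d
epilogue: pop r4=0x50, sp=0x7e
epilogue: pop r1=0x59, sp=0x7f
r1 is callee-saved → restored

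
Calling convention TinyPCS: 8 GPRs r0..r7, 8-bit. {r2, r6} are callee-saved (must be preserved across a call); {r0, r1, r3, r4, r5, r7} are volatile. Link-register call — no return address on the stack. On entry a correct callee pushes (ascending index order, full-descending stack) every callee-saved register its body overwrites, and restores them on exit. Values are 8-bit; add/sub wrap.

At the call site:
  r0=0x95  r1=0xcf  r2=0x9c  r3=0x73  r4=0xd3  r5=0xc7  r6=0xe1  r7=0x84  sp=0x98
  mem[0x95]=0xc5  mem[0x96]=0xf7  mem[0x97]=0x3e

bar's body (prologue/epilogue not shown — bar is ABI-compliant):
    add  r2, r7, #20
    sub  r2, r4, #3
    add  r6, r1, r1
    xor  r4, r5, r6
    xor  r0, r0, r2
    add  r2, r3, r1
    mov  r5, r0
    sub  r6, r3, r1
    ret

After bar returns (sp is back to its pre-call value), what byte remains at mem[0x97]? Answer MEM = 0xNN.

prologue: push r2 -> mem[0x97]=0x9c, sp=0x97
prologue: push r6 -> mem[0x96]=0xe1, sp=0x96
body[0] add  r2, r7, #20 -> r2=0x98
body[1] sub  r2, r4, #3 -> r2=0xd0
body[2] add  r6, r1, r1 -> r6=0x9e
body[3] xor  r4, r5, r6 -> r4=0x59
body[4] xor  r0, r0, r2 -> r0=0x45
body[5] add  r2, r3, r1 -> r2=0x42
body[6] mov  r5, r0 -> r5=0x45
body[7] sub  r6, r3, r1 -> r6=0xa4
epilogue: pop r6=0xe1, sp=0x97
epilogue: pop r2=0x9c, sp=0x98
prologue pushed ['r2', 'r6'] at ['0x97', '0x96']

MEM = 0x9c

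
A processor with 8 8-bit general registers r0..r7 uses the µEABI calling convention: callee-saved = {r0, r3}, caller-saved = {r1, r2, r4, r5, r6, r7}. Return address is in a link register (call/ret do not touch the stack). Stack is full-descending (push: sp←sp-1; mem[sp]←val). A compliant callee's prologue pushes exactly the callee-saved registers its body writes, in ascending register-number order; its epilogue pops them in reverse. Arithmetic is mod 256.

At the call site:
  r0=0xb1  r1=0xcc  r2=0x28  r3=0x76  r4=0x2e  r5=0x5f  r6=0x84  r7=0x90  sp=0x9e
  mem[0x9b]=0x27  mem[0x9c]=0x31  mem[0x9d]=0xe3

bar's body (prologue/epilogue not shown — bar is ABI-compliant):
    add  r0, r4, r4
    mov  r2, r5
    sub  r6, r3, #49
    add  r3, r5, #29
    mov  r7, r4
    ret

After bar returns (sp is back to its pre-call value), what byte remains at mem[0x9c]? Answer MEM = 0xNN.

prologue: push r0 -> mem[0x9d]=0xb1, sp=0x9d
prologue: push r3 -> mem[0x9c]=0x76, sp=0x9c
body[0] add  r0, r4, r4 -> r0=0x5c
body[1] mov  r2, r5 -> r2=0x5f
body[2] sub  r6, r3, #49 -> r6=0x45
body[3] add  r3, r5, #29 -> r3=0x7c
body[4] mov  r7, r4 -> r7=0x2e
epilogue: pop r3=0x76, sp=0x9d
epilogue: pop r0=0xb1, sp=0x9e
prologue pushed ['r0', 'r3'] at ['0x9d', '0x9c']

MEM = 0x76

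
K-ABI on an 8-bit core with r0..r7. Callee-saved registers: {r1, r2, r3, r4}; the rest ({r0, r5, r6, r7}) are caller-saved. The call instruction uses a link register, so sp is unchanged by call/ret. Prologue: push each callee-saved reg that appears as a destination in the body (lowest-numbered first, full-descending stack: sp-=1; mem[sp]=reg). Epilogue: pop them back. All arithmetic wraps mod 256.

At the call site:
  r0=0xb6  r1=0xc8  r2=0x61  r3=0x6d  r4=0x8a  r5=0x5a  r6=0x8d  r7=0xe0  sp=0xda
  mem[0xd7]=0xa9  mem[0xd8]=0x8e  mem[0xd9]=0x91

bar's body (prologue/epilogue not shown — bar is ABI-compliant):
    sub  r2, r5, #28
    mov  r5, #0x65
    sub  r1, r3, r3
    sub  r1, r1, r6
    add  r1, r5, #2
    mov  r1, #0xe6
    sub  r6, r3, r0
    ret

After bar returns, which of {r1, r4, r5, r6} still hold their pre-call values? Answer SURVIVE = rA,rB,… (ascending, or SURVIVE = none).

prologue: push r1 -> mem[0xd9]=0xc8, sp=0xd9
prologue: push r2 -> mem[0xd8]=0x61, sp=0xd8
body[0] sub  r2, r5, #28 -> r2=0x3e
body[1] mov  r5, #0x65 -> r5=0x65
body[2] sub  r1, r3, r3 -> r1=0x00
body[3] sub  r1, r1, r6 -> r1=0x73
body[4] add  r1, r5, #2 -> r1=0x67
body[5] mov  r1, #0xe6 -> r1=0xe6
body[6] sub  r6, r3, r0 -> r6=0xb7
epilogue: pop r2=0x61, sp=0xd9
epilogue: pop r1=0xc8, sp=0xda
r1: callee-saved, written=True
r4: callee-saved, written=False
r5: caller-saved, written=True
r6: caller-saved, written=True

SURVIVE = r1,r4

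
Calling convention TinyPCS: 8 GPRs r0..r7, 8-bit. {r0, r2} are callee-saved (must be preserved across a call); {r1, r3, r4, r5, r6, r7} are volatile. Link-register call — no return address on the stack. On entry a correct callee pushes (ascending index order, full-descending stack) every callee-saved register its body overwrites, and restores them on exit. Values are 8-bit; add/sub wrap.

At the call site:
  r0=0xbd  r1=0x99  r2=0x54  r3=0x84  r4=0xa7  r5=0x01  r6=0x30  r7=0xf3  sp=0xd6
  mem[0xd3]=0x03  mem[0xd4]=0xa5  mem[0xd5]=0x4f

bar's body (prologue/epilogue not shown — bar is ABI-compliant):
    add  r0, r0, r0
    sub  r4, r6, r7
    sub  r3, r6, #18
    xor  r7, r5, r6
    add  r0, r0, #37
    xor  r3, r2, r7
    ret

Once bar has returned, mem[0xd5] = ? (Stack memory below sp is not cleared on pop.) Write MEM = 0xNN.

prologue: push r0 -> mem[0xd5]=0xbd, sp=0xd5
body[0] add  r0, r0, r0 -> r0=0x7a
body[1] sub  r4, r6, r7 -> r4=0x3d
body[2] sub  r3, r6, #18 -> r3=0x1e
body[3] xor  r7, r5, r6 -> r7=0x31
body[4] add  r0, r0, #37 -> r0=0x9f
body[5] xor  r3, r2, r7 -> r3=0x65
epilogue: pop r0=0xbd, sp=0xd6
prologue pushed ['r0'] at ['0xd5']

MEM = 0xbd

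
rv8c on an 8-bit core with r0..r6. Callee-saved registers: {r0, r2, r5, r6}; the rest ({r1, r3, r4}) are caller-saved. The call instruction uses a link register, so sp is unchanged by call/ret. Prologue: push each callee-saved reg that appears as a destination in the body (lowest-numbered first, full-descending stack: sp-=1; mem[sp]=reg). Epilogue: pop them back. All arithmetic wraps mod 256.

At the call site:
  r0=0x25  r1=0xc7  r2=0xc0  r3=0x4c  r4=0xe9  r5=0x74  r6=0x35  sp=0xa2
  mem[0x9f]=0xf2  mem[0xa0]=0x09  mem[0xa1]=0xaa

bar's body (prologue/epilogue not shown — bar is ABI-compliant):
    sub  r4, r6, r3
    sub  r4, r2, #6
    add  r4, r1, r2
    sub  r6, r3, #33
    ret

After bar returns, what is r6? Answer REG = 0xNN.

REG = 0x35

prologue: push r6 -> mem[0xa1]=0x35, sp=0xa1
body[0] sub  r4, r6, r3 -> r4=0xe9
body[1] sub  r4, r2, #6 -> r4=0xba
body[2] add  r4, r1, r2 -> r4=0x87
body[3] sub  r6, r3, #33 -> r6=0x2b
epilogue: pop r6=0x35, sp=0xa2
r6 is callee-saved -> restored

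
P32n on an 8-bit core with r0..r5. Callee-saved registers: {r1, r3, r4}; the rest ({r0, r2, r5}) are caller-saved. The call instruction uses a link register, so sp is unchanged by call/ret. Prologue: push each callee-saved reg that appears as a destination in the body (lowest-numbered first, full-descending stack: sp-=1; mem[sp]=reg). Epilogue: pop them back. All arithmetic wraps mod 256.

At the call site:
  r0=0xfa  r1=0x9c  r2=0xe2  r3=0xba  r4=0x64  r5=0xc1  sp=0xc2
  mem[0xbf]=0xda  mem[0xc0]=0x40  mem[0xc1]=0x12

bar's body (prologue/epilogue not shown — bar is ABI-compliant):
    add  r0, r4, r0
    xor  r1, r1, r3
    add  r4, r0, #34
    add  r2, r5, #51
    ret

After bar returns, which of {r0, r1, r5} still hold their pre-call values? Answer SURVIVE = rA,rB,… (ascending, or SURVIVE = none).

prologue: push r1 -> mem[0xc1]=0x9c, sp=0xc1
prologue: push r4 -> mem[0xc0]=0x64, sp=0xc0
body[0] add  r0, r4, r0 -> r0=0x5e
body[1] xor  r1, r1, r3 -> r1=0x26
body[2] add  r4, r0, #34 -> r4=0x80
body[3] add  r2, r5, #51 -> r2=0xf4
epilogue: pop r4=0x64, sp=0xc1
epilogue: pop r1=0x9c, sp=0xc2
r0: caller-saved, written=True
r1: callee-saved, written=True
r5: caller-saved, written=False

SURVIVE = r1,r5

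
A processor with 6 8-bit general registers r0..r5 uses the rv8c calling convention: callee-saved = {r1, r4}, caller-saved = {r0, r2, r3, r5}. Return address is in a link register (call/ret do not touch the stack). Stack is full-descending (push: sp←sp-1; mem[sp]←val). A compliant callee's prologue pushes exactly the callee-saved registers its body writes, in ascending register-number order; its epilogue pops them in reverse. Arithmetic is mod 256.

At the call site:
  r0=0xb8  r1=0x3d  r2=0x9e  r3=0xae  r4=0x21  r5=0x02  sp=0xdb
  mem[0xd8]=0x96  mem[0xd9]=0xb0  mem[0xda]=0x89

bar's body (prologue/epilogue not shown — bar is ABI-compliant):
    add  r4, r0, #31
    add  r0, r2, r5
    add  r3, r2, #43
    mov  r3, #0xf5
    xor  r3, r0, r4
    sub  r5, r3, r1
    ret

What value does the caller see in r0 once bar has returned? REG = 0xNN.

prologue: push r4 → mem[0xda]=0x21, sp=0xda
body[0] add  r4, r0, #31 → r4=0xd7
body[1] add  r0, r2, r5 → r0=0xa0
body[2] add  r3, r2, #43 → r3=0xc9
body[3] mov  r3, #0xf5 → r3=0xf5
body[4] xor  r3, r0, r4 → r3=0x77
body[5] sub  r5, r3, r1 → r5=0x3a
epilogue: pop r4=0x21, sp=0xdb
r0 is caller-saved → body value

REG = 0xa0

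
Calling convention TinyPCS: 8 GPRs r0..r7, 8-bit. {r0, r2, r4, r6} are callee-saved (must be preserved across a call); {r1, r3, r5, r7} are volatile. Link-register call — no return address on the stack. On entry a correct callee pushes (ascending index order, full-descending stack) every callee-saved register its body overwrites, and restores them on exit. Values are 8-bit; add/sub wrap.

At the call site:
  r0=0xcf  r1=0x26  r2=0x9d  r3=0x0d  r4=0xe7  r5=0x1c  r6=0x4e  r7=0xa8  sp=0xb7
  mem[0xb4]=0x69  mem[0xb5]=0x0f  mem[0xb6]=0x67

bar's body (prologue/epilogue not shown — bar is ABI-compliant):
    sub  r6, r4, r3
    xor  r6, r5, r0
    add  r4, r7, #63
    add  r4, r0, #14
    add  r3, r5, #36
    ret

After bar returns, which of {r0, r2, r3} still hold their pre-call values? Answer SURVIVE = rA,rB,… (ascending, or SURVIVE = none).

prologue: push r4 -> mem[0xb6]=0xe7, sp=0xb6
prologue: push r6 -> mem[0xb5]=0x4e, sp=0xb5
body[0] sub  r6, r4, r3 -> r6=0xda
body[1] xor  r6, r5, r0 -> r6=0xd3
body[2] add  r4, r7, #63 -> r4=0xe7
body[3] add  r4, r0, #14 -> r4=0xdd
body[4] add  r3, r5, #36 -> r3=0x40
epilogue: pop r6=0x4e, sp=0xb6
epilogue: pop r4=0xe7, sp=0xb7
r0: callee-saved, written=False
r2: callee-saved, written=False
r3: caller-saved, written=True

SURVIVE = r0,r2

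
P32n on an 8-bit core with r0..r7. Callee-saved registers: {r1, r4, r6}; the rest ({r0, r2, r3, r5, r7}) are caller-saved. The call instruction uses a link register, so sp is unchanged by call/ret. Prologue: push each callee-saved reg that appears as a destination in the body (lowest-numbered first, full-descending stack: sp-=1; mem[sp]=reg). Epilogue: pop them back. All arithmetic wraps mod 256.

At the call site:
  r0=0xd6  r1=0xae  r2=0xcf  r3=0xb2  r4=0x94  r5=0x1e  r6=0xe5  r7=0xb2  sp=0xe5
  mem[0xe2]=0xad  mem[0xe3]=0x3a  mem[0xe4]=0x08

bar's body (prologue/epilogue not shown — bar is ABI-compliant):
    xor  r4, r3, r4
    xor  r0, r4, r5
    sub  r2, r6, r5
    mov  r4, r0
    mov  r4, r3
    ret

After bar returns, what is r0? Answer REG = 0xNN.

prologue: push r4 → mem[0xe4]=0x94, sp=0xe4
body[0] xor  r4, r3, r4 → r4=0x26
body[1] xor  r0, r4, r5 → r0=0x38
body[2] sub  r2, r6, r5 → r2=0xc7
body[3] mov  r4, r0 → r4=0x38
body[4] mov  r4, r3 → r4=0xb2
epilogue: pop r4=0x94, sp=0xe5
r0 is caller-saved → body value

REG = 0x38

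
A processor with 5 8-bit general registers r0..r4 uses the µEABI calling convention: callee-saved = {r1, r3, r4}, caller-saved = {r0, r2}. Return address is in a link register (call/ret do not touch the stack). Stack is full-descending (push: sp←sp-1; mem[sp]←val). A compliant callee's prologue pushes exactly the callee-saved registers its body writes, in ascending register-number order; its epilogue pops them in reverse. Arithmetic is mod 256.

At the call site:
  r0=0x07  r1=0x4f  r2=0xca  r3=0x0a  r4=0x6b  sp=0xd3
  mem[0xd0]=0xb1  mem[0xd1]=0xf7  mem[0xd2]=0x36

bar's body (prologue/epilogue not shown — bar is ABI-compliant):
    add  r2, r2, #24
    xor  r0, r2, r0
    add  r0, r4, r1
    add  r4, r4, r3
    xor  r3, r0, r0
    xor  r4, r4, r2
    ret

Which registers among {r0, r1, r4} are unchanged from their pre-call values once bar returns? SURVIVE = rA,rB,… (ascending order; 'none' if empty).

prologue: push r3 -> mem[0xd2]=0x0a, sp=0xd2
prologue: push r4 -> mem[0xd1]=0x6b, sp=0xd1
body[0] add  r2, r2, #24 -> r2=0xe2
body[1] xor  r0, r2, r0 -> r0=0xe5
body[2] add  r0, r4, r1 -> r0=0xba
body[3] add  r4, r4, r3 -> r4=0x75
body[4] xor  r3, r0, r0 -> r3=0x00
body[5] xor  r4, r4, r2 -> r4=0x97
epilogue: pop r4=0x6b, sp=0xd2
epilogue: pop r3=0x0a, sp=0xd3
r0: caller-saved, written=True
r1: callee-saved, written=False
r4: callee-saved, written=True

SURVIVE = r1,r4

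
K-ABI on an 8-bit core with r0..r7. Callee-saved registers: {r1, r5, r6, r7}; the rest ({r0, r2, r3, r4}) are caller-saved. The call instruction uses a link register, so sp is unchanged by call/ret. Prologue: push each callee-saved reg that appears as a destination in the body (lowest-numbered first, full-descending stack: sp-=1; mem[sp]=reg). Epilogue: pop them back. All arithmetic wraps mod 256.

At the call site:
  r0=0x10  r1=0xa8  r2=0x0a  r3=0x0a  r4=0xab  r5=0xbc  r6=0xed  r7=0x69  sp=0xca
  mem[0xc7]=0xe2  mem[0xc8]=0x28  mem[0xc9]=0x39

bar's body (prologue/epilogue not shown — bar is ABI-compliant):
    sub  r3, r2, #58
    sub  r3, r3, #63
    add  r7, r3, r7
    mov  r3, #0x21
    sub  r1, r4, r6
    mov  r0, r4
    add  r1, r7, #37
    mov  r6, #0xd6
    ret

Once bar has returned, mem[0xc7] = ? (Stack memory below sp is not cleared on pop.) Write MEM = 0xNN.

prologue: push r1 → mem[0xc9]=0xa8, sp=0xc9
prologue: push r6 → mem[0xc8]=0xed, sp=0xc8
prologue: push r7 → mem[0xc7]=0x69, sp=0xc7
body[0] sub  r3, r2, #58 → r3=0xd0
body[1] sub  r3, r3, #63 → r3=0x91
body[2] add  r7, r3, r7 → r7=0xfa
body[3] mov  r3, #0x21 → r3=0x21
body[4] sub  r1, r4, r6 → r1=0xbe
body[5] mov  r0, r4 → r0=0xab
body[6] add  r1, r7, #37 → r1=0x1f
body[7] mov  r6, #0xd6 → r6=0xd6
epilogue: pop r7=0x69, sp=0xc8
epilogue: pop r6=0xed, sp=0xc9
epilogue: pop r1=0xa8, sp=0xca
prologue pushed ['r1', 'r6', 'r7'] at ['0xc9', '0xc8', '0xc7']

MEM = 0x69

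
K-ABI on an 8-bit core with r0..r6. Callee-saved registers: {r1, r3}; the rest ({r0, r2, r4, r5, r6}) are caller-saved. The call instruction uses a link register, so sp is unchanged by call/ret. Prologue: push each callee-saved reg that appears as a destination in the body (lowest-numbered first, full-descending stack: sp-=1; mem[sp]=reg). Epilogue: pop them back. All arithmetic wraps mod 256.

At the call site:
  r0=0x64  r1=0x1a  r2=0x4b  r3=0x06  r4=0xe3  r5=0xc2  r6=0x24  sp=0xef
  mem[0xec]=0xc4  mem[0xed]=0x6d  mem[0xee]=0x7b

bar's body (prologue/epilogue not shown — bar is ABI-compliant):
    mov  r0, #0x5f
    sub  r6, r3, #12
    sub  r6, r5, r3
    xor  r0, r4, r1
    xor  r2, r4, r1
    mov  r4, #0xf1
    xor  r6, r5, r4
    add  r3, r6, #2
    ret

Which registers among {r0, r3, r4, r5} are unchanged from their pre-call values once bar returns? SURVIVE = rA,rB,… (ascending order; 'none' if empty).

prologue: push r3 -> mem[0xee]=0x06, sp=0xee
body[0] mov  r0, #0x5f -> r0=0x5f
body[1] sub  r6, r3, #12 -> r6=0xfa
body[2] sub  r6, r5, r3 -> r6=0xbc
body[3] xor  r0, r4, r1 -> r0=0xf9
body[4] xor  r2, r4, r1 -> r2=0xf9
body[5] mov  r4, #0xf1 -> r4=0xf1
body[6] xor  r6, r5, r4 -> r6=0x33
body[7] add  r3, r6, #2 -> r3=0x35
epilogue: pop r3=0x06, sp=0xef
r0: caller-saved, written=True
r3: callee-saved, written=True
r4: caller-saved, written=True
r5: caller-saved, written=False

SURVIVE = r3,r5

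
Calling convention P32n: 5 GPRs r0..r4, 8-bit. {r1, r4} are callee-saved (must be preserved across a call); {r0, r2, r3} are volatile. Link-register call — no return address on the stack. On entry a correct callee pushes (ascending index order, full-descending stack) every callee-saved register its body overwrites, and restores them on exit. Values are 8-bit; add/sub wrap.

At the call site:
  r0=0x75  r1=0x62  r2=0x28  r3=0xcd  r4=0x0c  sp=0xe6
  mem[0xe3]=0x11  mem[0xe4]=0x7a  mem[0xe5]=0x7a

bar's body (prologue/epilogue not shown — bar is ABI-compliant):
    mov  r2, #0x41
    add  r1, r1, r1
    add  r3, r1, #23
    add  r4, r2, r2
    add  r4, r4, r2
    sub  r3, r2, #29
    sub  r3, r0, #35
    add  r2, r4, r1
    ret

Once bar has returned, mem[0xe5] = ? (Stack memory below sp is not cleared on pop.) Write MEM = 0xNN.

MEM = 0x62

prologue: push r1 → mem[0xe5]=0x62, sp=0xe5
prologue: push r4 → mem[0xe4]=0x0c, sp=0xe4
body[0] mov  r2, #0x41 → r2=0x41
body[1] add  r1, r1, r1 → r1=0xc4
body[2] add  r3, r1, #23 → r3=0xdb
body[3] add  r4, r2, r2 → r4=0x82
body[4] add  r4, r4, r2 → r4=0xc3
body[5] sub  r3, r2, #29 → r3=0x24
body[6] sub  r3, r0, #35 → r3=0x52
body[7] add  r2, r4, r1 → r2=0x87
epilogue: pop r4=0x0c, sp=0xe5
epilogue: pop r1=0x62, sp=0xe6
prologue pushed ['r1', 'r4'] at ['0xe5', '0xe4']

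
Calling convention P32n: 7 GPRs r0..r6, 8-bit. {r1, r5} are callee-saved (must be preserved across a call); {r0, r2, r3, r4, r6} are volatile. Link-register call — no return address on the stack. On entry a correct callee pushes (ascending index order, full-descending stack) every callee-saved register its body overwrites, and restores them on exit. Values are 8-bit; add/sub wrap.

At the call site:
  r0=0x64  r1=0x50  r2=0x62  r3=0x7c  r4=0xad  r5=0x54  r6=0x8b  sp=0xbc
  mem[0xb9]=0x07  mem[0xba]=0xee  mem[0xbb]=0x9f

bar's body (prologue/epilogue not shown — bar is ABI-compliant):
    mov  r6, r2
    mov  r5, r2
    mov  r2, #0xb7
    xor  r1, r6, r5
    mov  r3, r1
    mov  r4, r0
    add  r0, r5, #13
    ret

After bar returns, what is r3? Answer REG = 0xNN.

REG = 0x00

prologue: push r1 -> mem[0xbb]=0x50, sp=0xbb
prologue: push r5 -> mem[0xba]=0x54, sp=0xba
body[0] mov  r6, r2 -> r6=0x62
body[1] mov  r5, r2 -> r5=0x62
body[2] mov  r2, #0xb7 -> r2=0xb7
body[3] xor  r1, r6, r5 -> r1=0x00
body[4] mov  r3, r1 -> r3=0x00
body[5] mov  r4, r0 -> r4=0x64
body[6] add  r0, r5, #13 -> r0=0x6f
epilogue: pop r5=0x54, sp=0xbb
epilogue: pop r1=0x50, sp=0xbc
r3 is caller-saved -> body value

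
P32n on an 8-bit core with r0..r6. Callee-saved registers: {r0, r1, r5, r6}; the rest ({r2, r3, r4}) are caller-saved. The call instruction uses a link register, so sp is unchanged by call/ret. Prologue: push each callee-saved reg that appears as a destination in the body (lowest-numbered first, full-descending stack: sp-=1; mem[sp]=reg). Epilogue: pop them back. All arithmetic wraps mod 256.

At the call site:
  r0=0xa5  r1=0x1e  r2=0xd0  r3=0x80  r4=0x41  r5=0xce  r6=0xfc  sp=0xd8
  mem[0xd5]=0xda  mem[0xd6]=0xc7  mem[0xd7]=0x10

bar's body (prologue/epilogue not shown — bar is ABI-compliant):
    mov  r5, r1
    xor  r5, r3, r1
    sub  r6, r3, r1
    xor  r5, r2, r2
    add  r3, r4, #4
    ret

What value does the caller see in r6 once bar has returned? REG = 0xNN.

prologue: push r5 → mem[0xd7]=0xce, sp=0xd7
prologue: push r6 → mem[0xd6]=0xfc, sp=0xd6
body[0] mov  r5, r1 → r5=0x1e
body[1] xor  r5, r3, r1 → r5=0x9e
body[2] sub  r6, r3, r1 → r6=0x62
body[3] xor  r5, r2, r2 → r5=0x00
body[4] add  r3, r4, #4 → r3=0x45
epilogue: pop r6=0xfc, sp=0xd7
epilogue: pop r5=0xce, sp=0xd8
r6 is callee-saved → restored

REG = 0xfc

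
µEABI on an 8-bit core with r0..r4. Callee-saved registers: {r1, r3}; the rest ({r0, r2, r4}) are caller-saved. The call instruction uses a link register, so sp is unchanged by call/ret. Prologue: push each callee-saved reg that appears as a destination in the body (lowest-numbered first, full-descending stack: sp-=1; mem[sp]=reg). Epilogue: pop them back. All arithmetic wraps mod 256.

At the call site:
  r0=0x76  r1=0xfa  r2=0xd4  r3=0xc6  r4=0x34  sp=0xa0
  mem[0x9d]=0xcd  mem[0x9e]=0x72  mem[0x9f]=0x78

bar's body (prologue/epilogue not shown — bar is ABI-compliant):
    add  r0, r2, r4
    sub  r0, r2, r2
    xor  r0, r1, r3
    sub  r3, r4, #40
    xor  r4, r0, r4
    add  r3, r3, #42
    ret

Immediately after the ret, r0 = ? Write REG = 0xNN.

REG = 0x3c

prologue: push r3 → mem[0x9f]=0xc6, sp=0x9f
body[0] add  r0, r2, r4 → r0=0x08
body[1] sub  r0, r2, r2 → r0=0x00
body[2] xor  r0, r1, r3 → r0=0x3c
body[3] sub  r3, r4, #40 → r3=0x0c
body[4] xor  r4, r0, r4 → r4=0x08
body[5] add  r3, r3, #42 → r3=0x36
epilogue: pop r3=0xc6, sp=0xa0
r0 is caller-saved → body value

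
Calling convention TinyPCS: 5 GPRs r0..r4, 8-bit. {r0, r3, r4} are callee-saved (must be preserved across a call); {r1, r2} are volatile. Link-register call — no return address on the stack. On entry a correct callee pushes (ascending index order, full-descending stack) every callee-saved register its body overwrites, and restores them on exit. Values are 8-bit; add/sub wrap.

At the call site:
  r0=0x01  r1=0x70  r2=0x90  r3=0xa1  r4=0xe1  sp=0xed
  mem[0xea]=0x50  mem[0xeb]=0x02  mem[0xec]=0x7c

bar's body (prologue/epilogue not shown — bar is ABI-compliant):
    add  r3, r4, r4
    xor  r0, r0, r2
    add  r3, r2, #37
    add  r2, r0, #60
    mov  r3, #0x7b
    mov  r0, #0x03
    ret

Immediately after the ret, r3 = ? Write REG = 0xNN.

prologue: push r0 → mem[0xec]=0x01, sp=0xec
prologue: push r3 → mem[0xeb]=0xa1, sp=0xeb
body[0] add  r3, r4, r4 → r3=0xc2
body[1] xor  r0, r0, r2 → r0=0x91
body[2] add  r3, r2, #37 → r3=0xb5
body[3] add  r2, r0, #60 → r2=0xcd
body[4] mov  r3, #0x7b → r3=0x7b
body[5] mov  r0, #0x03 → r0=0x03
epilogue: pop r3=0xa1, sp=0xec
epilogue: pop r0=0x01, sp=0xed
r3 is callee-saved → restored

REG = 0xa1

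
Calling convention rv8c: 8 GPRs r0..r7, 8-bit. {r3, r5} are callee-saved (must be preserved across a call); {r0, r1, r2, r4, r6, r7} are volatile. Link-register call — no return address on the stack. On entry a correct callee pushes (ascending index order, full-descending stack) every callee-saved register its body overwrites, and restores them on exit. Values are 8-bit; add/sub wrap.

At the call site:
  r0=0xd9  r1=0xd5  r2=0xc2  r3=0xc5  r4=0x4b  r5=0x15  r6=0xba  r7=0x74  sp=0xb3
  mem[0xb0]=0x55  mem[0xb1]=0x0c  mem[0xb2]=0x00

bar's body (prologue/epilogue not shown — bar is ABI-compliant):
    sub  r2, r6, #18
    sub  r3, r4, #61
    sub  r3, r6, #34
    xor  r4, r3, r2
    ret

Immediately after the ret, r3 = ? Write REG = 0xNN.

prologue: push r3 → mem[0xb2]=0xc5, sp=0xb2
body[0] sub  r2, r6, #18 → r2=0xa8
body[1] sub  r3, r4, #61 → r3=0x0e
body[2] sub  r3, r6, #34 → r3=0x98
body[3] xor  r4, r3, r2 → r4=0x30
epilogue: pop r3=0xc5, sp=0xb3
r3 is callee-saved → restored

REG = 0xc5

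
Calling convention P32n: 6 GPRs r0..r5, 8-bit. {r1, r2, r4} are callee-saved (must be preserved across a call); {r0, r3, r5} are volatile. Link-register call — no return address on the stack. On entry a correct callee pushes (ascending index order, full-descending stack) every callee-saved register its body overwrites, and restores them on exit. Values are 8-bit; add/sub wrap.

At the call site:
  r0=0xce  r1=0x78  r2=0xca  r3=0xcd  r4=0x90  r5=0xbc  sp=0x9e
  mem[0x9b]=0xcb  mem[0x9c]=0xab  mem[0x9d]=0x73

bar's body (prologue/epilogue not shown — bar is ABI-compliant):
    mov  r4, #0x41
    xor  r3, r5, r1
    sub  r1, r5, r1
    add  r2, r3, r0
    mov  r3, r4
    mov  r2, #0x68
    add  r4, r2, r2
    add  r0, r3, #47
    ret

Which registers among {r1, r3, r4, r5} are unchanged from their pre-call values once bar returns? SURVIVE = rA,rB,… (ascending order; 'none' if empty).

SURVIVE = r1,r4,r5

prologue: push r1 → mem[0x9d]=0x78, sp=0x9d
prologue: push r2 → mem[0x9c]=0xca, sp=0x9c
prologue: push r4 → mem[0x9b]=0x90, sp=0x9b
body[0] mov  r4, #0x41 → r4=0x41
body[1] xor  r3, r5, r1 → r3=0xc4
body[2] sub  r1, r5, r1 → r1=0x44
body[3] add  r2, r3, r0 → r2=0x92
body[4] mov  r3, r4 → r3=0x41
body[5] mov  r2, #0x68 → r2=0x68
body[6] add  r4, r2, r2 → r4=0xd0
body[7] add  r0, r3, #47 → r0=0x70
epilogue: pop r4=0x90, sp=0x9c
epilogue: pop r2=0xca, sp=0x9d
epilogue: pop r1=0x78, sp=0x9e
r1: callee-saved, written=True
r3: caller-saved, written=True
r4: callee-saved, written=True
r5: caller-saved, written=False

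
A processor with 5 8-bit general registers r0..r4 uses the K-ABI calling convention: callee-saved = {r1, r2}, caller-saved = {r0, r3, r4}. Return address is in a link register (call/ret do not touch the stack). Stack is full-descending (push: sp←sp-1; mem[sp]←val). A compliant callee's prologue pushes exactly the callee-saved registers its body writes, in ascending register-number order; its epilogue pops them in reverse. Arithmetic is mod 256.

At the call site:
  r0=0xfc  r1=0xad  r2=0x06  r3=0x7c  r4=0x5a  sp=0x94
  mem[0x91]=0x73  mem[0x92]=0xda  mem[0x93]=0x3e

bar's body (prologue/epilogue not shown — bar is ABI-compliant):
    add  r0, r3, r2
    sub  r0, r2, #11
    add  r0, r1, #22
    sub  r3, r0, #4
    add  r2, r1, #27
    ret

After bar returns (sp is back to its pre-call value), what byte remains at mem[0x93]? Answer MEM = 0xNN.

prologue: push r2 -> mem[0x93]=0x06, sp=0x93
body[0] add  r0, r3, r2 -> r0=0x82
body[1] sub  r0, r2, #11 -> r0=0xfb
body[2] add  r0, r1, #22 -> r0=0xc3
body[3] sub  r3, r0, #4 -> r3=0xbf
body[4] add  r2, r1, #27 -> r2=0xc8
epilogue: pop r2=0x06, sp=0x94
prologue pushed ['r2'] at ['0x93']

MEM = 0x06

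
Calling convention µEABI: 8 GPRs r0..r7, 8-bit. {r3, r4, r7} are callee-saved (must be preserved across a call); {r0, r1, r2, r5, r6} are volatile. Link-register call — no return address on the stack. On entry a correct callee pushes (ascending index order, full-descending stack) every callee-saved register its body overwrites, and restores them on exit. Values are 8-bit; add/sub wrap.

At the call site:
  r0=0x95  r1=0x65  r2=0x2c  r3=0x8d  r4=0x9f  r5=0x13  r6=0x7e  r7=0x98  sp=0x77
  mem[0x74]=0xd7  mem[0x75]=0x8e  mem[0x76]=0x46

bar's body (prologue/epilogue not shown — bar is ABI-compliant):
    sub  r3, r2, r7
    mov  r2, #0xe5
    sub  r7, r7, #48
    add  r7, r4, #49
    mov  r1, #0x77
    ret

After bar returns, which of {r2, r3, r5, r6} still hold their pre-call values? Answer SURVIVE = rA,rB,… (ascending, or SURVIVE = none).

prologue: push r3 -> mem[0x76]=0x8d, sp=0x76
prologue: push r7 -> mem[0x75]=0x98, sp=0x75
body[0] sub  r3, r2, r7 -> r3=0x94
body[1] mov  r2, #0xe5 -> r2=0xe5
body[2] sub  r7, r7, #48 -> r7=0x68
body[3] add  r7, r4, #49 -> r7=0xd0
body[4] mov  r1, #0x77 -> r1=0x77
epilogue: pop r7=0x98, sp=0x76
epilogue: pop r3=0x8d, sp=0x77
r2: caller-saved, written=True
r3: callee-saved, written=True
r5: caller-saved, written=False
r6: caller-saved, written=False

SURVIVE = r3,r5,r6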